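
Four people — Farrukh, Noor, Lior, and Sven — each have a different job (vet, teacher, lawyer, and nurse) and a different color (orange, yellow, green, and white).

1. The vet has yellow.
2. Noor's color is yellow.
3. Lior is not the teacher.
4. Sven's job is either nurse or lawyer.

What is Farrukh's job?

With clues 1–2, vet is impossible for Farrukh's job.
With clues 1–4, lawyer and nurse are impossible for Farrukh's job.
That leaves teacher.

teacher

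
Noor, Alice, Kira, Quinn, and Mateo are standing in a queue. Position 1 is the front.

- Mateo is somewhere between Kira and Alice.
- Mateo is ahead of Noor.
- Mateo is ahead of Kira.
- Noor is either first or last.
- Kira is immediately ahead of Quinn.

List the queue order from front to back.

From clue 1: Mateo is in {2,3,4}.
From clues 1–2: Mateo is in {2,3}.
From clues 1–3: Alice is in {1,2}.
From clues 1–4: Noor → position 5.
From clues 1–5: Alice → position 1, Mateo → position 2, Kira → position 3, Quinn → position 4.

Alice, Mateo, Kira, Quinn, Noor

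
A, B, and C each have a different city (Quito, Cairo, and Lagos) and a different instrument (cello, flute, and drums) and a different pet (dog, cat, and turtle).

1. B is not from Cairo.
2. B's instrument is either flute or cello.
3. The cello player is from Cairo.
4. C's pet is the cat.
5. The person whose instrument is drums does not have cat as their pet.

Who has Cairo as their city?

Clue 1 rules out B for the one with city Cairo.
With clues 1–5, A is impossible for the one with city Cairo.
That leaves C.

C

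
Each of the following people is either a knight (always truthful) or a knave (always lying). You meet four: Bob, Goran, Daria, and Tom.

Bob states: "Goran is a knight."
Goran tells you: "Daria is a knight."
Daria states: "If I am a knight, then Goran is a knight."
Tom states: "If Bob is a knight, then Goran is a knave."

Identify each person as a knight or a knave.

Consider Bob. Suppose Bob is a knave.
Then no assignment of the remaining roles makes every statement match its speaker's type — contradiction.
So Bob is a knight.
Consider Goran. Suppose Goran is a knave.
Then Bob's statement comes out false, contradicting Bob being a knight.
So Goran is a knight.
With that fixed, Daria's statement is true, so Daria is a knight.
With that fixed, Tom's statement is false, so Tom is a knave.

Bob: knight, Goran: knight, Daria: knight, Tom: knave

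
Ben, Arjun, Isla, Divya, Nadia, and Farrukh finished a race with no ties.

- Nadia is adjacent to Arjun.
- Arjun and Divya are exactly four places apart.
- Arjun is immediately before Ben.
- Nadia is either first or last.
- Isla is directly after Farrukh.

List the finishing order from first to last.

Nadia, Arjun, Ben, Farrukh, Isla, Divya

From clues 1–2: Arjun is in {1,2,5,6}.
From clues 1–3: Ben is in {3,6}.
From clues 1–4: Nadia → place 1, Arjun → place 2, Ben → place 3, Divya → place 6.
From clues 1–5: Farrukh → place 4, Isla → place 5.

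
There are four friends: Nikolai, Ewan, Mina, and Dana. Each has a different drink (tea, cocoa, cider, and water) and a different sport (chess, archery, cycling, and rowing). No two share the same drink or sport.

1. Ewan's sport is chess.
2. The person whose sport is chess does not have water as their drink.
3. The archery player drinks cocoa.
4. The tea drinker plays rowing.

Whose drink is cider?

Ewan

With clues 1–4, Dana, Mina, and Nikolai are impossible for the one with drink cider.
That leaves Ewan.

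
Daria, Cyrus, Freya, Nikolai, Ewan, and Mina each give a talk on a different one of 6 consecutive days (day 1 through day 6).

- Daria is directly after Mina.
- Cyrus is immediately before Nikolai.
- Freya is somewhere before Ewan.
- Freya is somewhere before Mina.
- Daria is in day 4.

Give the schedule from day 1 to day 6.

From clue 1: Daria is in {2,3,4,5,6}.
From clues 1–3: Freya is in {1,3,5}.
From clues 1–4: Freya is in {1,3}.
From clues 1–5: Freya → day 1, Ewan → day 2, Mina → day 3, Daria → day 4, Cyrus → day 5, Nikolai → day 6.

Freya, Ewan, Mina, Daria, Cyrus, Nikolai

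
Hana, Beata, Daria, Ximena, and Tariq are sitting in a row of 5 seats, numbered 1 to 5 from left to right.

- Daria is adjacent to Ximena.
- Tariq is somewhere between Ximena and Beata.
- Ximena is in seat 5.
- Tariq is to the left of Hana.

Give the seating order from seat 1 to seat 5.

From clues 1–2: Tariq is in {2,3,4}.
From clues 1–3: Daria → seat 4, Ximena → seat 5.
From clues 1–4: Beata → seat 1, Tariq → seat 2, Hana → seat 3.

Beata, Tariq, Hana, Daria, Ximena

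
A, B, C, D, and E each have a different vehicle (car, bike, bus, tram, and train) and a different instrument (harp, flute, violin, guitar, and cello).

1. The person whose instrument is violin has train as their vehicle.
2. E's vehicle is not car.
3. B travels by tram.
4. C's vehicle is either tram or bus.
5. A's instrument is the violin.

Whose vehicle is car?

D

With clues 1–2, E is impossible for the one with vehicle car.
With clues 1–3, B is impossible for the one with vehicle car.
With clues 1–4, C is impossible for the one with vehicle car.
With clues 1–5, A is impossible for the one with vehicle car.
That leaves D.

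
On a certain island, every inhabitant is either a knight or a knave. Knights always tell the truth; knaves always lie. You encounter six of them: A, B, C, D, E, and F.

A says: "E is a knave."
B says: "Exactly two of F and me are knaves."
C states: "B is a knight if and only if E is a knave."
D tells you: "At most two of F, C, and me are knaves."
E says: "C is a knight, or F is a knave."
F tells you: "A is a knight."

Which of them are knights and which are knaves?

Consider A. Suppose A is a knave.
Then no assignment of the remaining roles makes every statement match its speaker's type — contradiction.
So A is a knight.
With that fixed, F's statement is true, so F is a knight.
With that fixed, B's statement is false, so B is a knave.
With that fixed, D's statement is true, so D is a knight.
Consider C. Suppose C is a knight.
Then no assignment of the remaining roles makes every statement match its speaker's type — contradiction.
So C is a knave.
With that fixed, E's statement is false, so E is a knave.

A: knight, B: knave, C: knave, D: knight, E: knave, F: knight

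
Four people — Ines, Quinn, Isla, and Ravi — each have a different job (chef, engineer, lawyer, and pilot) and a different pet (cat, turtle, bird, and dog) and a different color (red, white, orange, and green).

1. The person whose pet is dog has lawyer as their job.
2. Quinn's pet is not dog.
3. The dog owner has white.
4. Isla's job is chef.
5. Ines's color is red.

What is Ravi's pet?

With clues 1–5, bird, cat, and turtle are impossible for Ravi's pet.
That leaves dog.

dog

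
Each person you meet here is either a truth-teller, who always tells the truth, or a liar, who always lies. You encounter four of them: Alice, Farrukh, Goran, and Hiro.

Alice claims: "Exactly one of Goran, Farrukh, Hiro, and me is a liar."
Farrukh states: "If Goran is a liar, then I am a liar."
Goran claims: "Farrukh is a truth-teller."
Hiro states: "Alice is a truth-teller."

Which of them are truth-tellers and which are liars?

Alice: liar, Farrukh: truth-teller, Goran: truth-teller, Hiro: liar

Consider Alice. Suppose Alice is a truth-teller.
Then no assignment of the remaining roles makes every statement match its speaker's type — contradiction.
So Alice is a liar.
With that fixed, Hiro's statement is false, so Hiro is a liar.
Consider Farrukh. Suppose Farrukh is a liar.
Then Farrukh's own statement would have to be false, but it can't be — contradiction.
So Farrukh is a truth-teller.
With that fixed, Goran's statement is true, so Goran is a truth-teller.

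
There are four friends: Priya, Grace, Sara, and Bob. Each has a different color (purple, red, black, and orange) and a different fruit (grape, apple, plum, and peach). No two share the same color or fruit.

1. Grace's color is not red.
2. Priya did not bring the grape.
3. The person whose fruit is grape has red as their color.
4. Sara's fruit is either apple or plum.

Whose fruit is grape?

With clues 1–2, Priya is impossible for the one with fruit grape.
With clues 1–3, Grace is impossible for the one with fruit grape.
With clues 1–4, Sara is impossible for the one with fruit grape.
That leaves Bob.

Bob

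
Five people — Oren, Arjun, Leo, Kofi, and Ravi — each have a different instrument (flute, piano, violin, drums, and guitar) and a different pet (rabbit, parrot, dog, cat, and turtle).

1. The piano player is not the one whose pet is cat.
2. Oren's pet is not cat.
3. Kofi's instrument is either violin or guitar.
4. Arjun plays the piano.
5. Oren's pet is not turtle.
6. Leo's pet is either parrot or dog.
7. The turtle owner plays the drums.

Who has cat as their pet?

Kofi

With clues 1–2, Oren is impossible for the one with pet cat.
With clues 1–4, Arjun is impossible for the one with pet cat.
With clues 1–6, Leo is impossible for the one with pet cat.
With clues 1–7, Ravi is impossible for the one with pet cat.
That leaves Kofi.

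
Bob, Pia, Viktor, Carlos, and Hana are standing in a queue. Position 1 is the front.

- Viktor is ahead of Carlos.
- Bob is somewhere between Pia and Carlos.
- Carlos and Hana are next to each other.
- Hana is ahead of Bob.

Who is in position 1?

With clue 1, Carlos is ruled out for position 1.
With clues 1–2, Bob is ruled out for position 1.
With clues 1–3, Hana is ruled out for position 1.
With clues 1–4, Pia is ruled out for position 1.
So position 1 is Viktor.

Viktor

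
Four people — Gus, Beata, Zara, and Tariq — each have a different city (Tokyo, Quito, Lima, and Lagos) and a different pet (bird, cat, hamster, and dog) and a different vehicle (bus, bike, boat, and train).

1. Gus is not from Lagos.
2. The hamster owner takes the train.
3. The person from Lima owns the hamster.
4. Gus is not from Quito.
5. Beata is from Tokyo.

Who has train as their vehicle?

Gus

With clues 1–5, Beata, Tariq, and Zara are impossible for the one with vehicle train.
That leaves Gus.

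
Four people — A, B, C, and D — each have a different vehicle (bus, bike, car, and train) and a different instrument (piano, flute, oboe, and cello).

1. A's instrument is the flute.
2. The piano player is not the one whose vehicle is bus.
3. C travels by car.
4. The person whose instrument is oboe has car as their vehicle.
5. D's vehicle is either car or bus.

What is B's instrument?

Clue 1 rules out flute for B's instrument.
With clues 1–4, oboe is impossible for B's instrument.
With clues 1–5, cello is impossible for B's instrument.
That leaves piano.

piano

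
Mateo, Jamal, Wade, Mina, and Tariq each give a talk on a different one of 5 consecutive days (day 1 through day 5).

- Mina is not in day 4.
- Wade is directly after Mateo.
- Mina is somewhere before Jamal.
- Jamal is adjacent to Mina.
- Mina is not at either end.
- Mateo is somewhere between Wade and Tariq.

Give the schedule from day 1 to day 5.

Tariq, Mina, Jamal, Mateo, Wade

From clue 1: Mina is in {1,2,3,5}.
From clues 1–2: Mateo is in {1,2,3,4}.
From clues 1–3: Mina is in {1,2,3}.
From clues 1–4: Mateo is in {1,3,4}.
From clues 1–5: Mateo is in {1,4}.
From clues 1–6: Tariq → day 1, Mina → day 2, Jamal → day 3, Mateo → day 4, Wade → day 5.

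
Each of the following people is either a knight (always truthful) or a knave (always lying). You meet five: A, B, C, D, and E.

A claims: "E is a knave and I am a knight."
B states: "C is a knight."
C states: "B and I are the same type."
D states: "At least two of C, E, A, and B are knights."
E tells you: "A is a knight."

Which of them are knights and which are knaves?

Consider A. Suppose A is a knight.
Then no assignment of the remaining roles makes every statement match its speaker's type — contradiction.
So A is a knave.
With that fixed, E's statement is false, so E is a knave.
Consider B. Suppose B is a knave.
Then whichever role C has, C's statement has the wrong truth value — contradiction.
So B is a knight.
Consider C. Suppose C is a knave.
Then B's statement comes out false, contradicting B being a knight.
So C is a knight.
With that fixed, D's statement is true, so D is a knight.

A: knave, B: knight, C: knight, D: knight, E: knave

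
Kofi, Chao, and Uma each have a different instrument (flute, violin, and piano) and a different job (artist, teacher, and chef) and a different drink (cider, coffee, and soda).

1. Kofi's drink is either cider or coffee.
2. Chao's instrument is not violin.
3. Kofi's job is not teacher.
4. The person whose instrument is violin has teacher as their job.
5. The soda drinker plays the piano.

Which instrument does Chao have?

With clues 1–2, violin is impossible for Chao's instrument.
With clues 1–5, flute is impossible for Chao's instrument.
That leaves piano.

piano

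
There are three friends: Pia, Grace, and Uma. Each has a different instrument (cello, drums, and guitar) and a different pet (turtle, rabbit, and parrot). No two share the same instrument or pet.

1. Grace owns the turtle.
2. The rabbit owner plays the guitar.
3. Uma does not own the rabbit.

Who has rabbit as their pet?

Clue 1 rules out Grace for the one with pet rabbit.
With clues 1–3, Uma is impossible for the one with pet rabbit.
That leaves Pia.

Pia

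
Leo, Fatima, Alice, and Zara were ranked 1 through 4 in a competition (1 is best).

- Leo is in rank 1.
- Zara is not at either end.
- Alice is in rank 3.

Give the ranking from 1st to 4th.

From clue 1: Leo → rank 1.
From clues 1–2: Zara is in {2,3}.
From clues 1–3: Zara → rank 2, Alice → rank 3, Fatima → rank 4.

Leo, Zara, Alice, Fatima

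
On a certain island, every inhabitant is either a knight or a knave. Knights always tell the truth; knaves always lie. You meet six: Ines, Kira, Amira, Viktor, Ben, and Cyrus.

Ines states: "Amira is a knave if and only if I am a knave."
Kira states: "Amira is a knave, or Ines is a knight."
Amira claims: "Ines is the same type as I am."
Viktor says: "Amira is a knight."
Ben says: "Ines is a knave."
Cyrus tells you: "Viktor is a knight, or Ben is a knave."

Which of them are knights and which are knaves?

Consider Ines. Suppose Ines is a knave.
Then whichever role Amira has, Amira's statement has the wrong truth value — contradiction.
So Ines is a knight.
With that fixed, Kira's statement is true, so Kira is a knight.
With that fixed, Ben's statement is false, so Ben is a knave.
With that fixed, Cyrus's statement is true, so Cyrus is a knight.
Consider Amira. Suppose Amira is a knave.
Then Ines's statement comes out false, contradicting Ines being a knight.
So Amira is a knight.
With that fixed, Viktor's statement is true, so Viktor is a knight.

Ines: knight, Kira: knight, Amira: knight, Viktor: knight, Ben: knave, Cyrus: knight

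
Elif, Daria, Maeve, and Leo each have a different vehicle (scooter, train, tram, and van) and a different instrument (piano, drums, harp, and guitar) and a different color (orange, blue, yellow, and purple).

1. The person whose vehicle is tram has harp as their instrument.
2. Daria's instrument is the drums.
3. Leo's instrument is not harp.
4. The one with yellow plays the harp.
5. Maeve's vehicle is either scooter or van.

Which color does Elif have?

With clues 1–5, blue, orange, and purple are impossible for Elif's color.
That leaves yellow.

yellow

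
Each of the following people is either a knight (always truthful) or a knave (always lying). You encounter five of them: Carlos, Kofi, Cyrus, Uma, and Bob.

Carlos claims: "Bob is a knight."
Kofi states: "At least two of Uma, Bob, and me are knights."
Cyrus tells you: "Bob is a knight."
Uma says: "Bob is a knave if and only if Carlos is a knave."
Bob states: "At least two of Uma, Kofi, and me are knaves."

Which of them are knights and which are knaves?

Consider Carlos. Suppose Carlos is a knight.
Then no assignment of the remaining roles makes every statement match its speaker's type — contradiction.
So Carlos is a knave.
Consider Kofi. Suppose Kofi is a knave.
Then no assignment of the remaining roles makes every statement match its speaker's type — contradiction.
So Kofi is a knight.
Consider Cyrus. Suppose Cyrus is a knight.
Then no assignment of the remaining roles makes every statement match its speaker's type — contradiction.
So Cyrus is a knave.
Consider Uma. Suppose Uma is a knave.
Then whichever role Bob has, Bob's statement has the wrong truth value — contradiction.
So Uma is a knight.
With that fixed, Bob's statement is false, so Bob is a knave.

Carlos: knave, Kofi: knight, Cyrus: knave, Uma: knight, Bob: knave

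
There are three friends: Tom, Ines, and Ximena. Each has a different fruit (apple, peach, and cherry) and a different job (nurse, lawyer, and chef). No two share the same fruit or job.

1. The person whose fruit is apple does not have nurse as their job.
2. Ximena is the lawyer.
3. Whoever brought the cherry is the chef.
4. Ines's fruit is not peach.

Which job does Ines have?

With clues 1–2, lawyer is impossible for Ines's job.
With clues 1–4, nurse is impossible for Ines's job.
That leaves chef.

chef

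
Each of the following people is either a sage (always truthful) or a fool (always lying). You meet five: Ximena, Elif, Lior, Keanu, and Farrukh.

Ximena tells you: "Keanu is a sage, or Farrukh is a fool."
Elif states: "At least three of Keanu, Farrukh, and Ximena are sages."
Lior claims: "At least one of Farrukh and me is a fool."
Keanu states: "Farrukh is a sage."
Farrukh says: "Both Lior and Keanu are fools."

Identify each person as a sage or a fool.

Ximena: sage, Elif: fool, Lior: sage, Keanu: fool, Farrukh: fool

Consider Ximena. Suppose Ximena is a fool.
Then no assignment of the remaining roles makes every statement match its speaker's type — contradiction.
So Ximena is a sage.
Consider Elif. Suppose Elif is a sage.
Then no assignment of the remaining roles makes every statement match its speaker's type — contradiction.
So Elif is a fool.
Consider Lior. Suppose Lior is a fool.
Then Lior's own statement would have to be false, but it can't be — contradiction.
So Lior is a sage.
With that fixed, Farrukh's statement is false, so Farrukh is a fool.
With that fixed, Keanu's statement is false, so Keanu is a fool.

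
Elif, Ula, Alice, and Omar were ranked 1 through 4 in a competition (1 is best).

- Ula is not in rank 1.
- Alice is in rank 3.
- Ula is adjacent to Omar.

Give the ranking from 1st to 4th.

From clue 1: Ula is in {2,3,4}.
From clues 1–2: Alice → rank 3.
From clues 1–3: Omar → rank 1, Ula → rank 2, Elif → rank 4.

Omar, Ula, Alice, Elif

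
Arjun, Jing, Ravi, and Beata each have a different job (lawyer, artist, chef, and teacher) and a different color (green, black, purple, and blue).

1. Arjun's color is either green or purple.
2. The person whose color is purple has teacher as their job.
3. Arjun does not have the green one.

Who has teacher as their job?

Arjun

With clues 1–3, Beata, Jing, and Ravi are impossible for the one with job teacher.
That leaves Arjun.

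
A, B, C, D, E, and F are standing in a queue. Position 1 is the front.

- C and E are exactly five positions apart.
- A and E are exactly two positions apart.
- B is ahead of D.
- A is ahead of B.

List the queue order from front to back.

E, F, A, B, D, C

From clue 1: C is in {1,6}.
From clues 1–2: A is in {3,4}.
From clues 1–4: E → position 1, F → position 2, A → position 3, B → position 4, D → position 5, C → position 6.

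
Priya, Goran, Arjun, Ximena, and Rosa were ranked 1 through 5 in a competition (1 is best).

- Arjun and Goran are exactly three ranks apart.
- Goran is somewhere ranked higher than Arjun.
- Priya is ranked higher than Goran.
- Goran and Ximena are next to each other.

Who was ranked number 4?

Rosa

With clues 1–2, Goran is ruled out for rank 4.
With clues 1–3, Arjun and Priya are ruled out for rank 4.
With clues 1–4, Ximena is ruled out for rank 4.
So rank 4 is Rosa.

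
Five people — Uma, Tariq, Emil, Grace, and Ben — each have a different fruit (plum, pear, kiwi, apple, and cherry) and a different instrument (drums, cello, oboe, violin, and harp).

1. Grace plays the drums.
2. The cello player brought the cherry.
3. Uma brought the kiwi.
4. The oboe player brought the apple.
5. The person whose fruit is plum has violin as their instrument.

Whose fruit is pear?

Grace

With clues 1–3, Uma is impossible for the one with fruit pear.
With clues 1–5, Ben, Emil, and Tariq are impossible for the one with fruit pear.
That leaves Grace.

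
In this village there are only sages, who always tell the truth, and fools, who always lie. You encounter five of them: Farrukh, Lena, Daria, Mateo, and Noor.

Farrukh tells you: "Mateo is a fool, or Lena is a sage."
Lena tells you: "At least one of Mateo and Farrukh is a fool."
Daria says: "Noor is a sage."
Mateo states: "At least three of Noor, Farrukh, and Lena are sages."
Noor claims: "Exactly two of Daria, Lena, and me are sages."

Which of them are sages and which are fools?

Farrukh: sage, Lena: sage, Daria: fool, Mateo: fool, Noor: fool

Consider Farrukh. Suppose Farrukh is a fool.
Then no assignment of the remaining roles makes every statement match its speaker's type — contradiction.
So Farrukh is a sage.
Consider Lena. Suppose Lena is a fool.
Then no assignment of the remaining roles makes every statement match its speaker's type — contradiction.
So Lena is a sage.
Consider Daria. Suppose Daria is a sage.
Then whichever role Noor has, Noor's statement has the wrong truth value — contradiction.
So Daria is a fool.
Consider Mateo. Suppose Mateo is a sage.
Then Lena's statement comes out false, contradicting Lena being a sage.
So Mateo is a fool.
Consider Noor. Suppose Noor is a sage.
Then Daria's statement comes out true, contradicting Daria being a fool.
So Noor is a fool.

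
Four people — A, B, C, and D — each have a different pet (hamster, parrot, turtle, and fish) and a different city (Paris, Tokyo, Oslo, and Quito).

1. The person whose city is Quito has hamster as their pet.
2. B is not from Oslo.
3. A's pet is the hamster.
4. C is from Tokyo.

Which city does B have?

With clues 1–2, Oslo is impossible for B's city.
With clues 1–3, Quito is impossible for B's city.
With clues 1–4, Tokyo is impossible for B's city.
That leaves Paris.

Paris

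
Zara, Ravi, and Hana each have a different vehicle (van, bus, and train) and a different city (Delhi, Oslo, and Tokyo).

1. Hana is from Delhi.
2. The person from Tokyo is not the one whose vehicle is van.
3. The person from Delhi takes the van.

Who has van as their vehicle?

With clues 1–3, Ravi and Zara are impossible for the one with vehicle van.
That leaves Hana.

Hana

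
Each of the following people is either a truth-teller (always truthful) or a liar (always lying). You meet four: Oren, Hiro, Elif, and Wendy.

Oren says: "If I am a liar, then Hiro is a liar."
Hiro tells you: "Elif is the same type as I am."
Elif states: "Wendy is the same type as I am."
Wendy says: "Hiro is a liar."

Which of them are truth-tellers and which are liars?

Oren: truth-teller, Hiro: liar, Elif: truth-teller, Wendy: truth-teller

Consider Oren. Suppose Oren is a liar.
Then no assignment of the remaining roles makes every statement match its speaker's type — contradiction.
So Oren is a truth-teller.
Consider Hiro. Suppose Hiro is a truth-teller.
Then no assignment of the remaining roles makes every statement match its speaker's type — contradiction.
So Hiro is a liar.
With that fixed, Wendy's statement is true, so Wendy is a truth-teller.
Consider Elif. Suppose Elif is a liar.
Then Hiro's statement comes out true, contradicting Hiro being a liar.
So Elif is a truth-teller.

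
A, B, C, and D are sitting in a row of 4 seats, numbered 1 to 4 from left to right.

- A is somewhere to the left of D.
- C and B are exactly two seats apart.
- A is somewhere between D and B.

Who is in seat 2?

With clues 1–2, D is ruled out for seat 2.
With clues 1–3, B and C are ruled out for seat 2.
So seat 2 is A.

A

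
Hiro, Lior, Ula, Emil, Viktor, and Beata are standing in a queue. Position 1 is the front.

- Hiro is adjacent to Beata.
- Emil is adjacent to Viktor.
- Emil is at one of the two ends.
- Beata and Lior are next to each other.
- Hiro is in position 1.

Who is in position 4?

Ula

With clues 1–3, Emil and Viktor are ruled out for position 4.
With clues 1–5, Beata, Hiro, and Lior are ruled out for position 4.
So position 4 is Ula.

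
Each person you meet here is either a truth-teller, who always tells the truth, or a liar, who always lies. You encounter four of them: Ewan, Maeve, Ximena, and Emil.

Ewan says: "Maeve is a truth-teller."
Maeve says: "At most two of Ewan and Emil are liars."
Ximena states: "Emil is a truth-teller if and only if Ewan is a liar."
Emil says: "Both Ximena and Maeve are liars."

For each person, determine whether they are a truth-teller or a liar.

Regardless of anyone's role, Maeve's statement is true, so Maeve is a truth-teller.
With that fixed, Emil's statement is false, so Emil is a liar.
With that fixed, Ewan's statement is true, so Ewan is a truth-teller.
With that fixed, Ximena's statement is true, so Ximena is a truth-teller.

Ewan: truth-teller, Maeve: truth-teller, Ximena: truth-teller, Emil: liar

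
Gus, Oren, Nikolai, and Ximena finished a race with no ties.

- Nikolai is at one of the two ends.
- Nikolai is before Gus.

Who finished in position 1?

With clues 1–2, Gus, Oren, and Ximena are ruled out for place 1.
So place 1 is Nikolai.

Nikolai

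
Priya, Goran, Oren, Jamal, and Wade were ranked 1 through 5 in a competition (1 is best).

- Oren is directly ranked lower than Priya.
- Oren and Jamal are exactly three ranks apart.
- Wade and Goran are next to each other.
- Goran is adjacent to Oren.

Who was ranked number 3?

Goran

With clues 1–2, Jamal and Oren are ruled out for rank 3.
With clues 1–3, Priya is ruled out for rank 3.
With clues 1–4, Wade is ruled out for rank 3.
So rank 3 is Goran.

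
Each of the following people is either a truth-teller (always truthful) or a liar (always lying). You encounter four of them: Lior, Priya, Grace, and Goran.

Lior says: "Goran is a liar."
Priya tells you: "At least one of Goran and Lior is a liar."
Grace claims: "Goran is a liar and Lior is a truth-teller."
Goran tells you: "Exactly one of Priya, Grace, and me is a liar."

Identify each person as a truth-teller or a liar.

Lior: liar, Priya: truth-teller, Grace: liar, Goran: truth-teller

Consider Lior. Suppose Lior is a truth-teller.
Then no assignment of the remaining roles makes every statement match its speaker's type — contradiction.
So Lior is a liar.
With that fixed, Priya's statement is true, so Priya is a truth-teller.
With that fixed, Grace's statement is false, so Grace is a liar.
Consider Goran. Suppose Goran is a liar.
Then Lior's statement comes out true, contradicting Lior being a liar.
So Goran is a truth-teller.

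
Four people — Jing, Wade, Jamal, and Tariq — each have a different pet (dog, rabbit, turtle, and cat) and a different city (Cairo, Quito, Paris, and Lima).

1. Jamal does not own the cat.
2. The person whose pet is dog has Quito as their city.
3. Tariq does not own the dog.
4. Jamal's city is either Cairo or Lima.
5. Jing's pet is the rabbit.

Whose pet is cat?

Clue 1 rules out Jamal for the one with pet cat.
With clues 1–5, Jing and Wade are impossible for the one with pet cat.
That leaves Tariq.

Tariq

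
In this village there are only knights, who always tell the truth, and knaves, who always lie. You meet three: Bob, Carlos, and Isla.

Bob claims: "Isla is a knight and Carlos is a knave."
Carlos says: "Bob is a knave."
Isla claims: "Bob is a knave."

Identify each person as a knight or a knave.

Bob: knave, Carlos: knight, Isla: knight

Consider Bob. Suppose Bob is a knight.
Then no assignment of the remaining roles makes every statement match its speaker's type — contradiction.
So Bob is a knave.
With that fixed, Carlos's statement is true, so Carlos is a knight.
With that fixed, Isla's statement is true, so Isla is a knight.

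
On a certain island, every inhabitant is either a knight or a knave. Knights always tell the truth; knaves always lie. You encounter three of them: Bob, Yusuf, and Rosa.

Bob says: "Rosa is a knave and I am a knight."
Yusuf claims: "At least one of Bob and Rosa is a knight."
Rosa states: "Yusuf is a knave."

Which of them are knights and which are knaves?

Consider Bob. Suppose Bob is a knave.
Then no assignment of the remaining roles makes every statement match its speaker's type — contradiction.
So Bob is a knight.
With that fixed, Yusuf's statement is true, so Yusuf is a knight.
With that fixed, Rosa's statement is false, so Rosa is a knave.

Bob: knight, Yusuf: knight, Rosa: knave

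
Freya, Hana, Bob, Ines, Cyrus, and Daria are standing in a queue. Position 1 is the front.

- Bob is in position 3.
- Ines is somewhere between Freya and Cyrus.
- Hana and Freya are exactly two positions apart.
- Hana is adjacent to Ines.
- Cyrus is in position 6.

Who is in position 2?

Freya

With clue 1, Bob is ruled out for position 2.
With clues 1–4, Hana and Ines are ruled out for position 2.
With clues 1–5, Cyrus and Daria are ruled out for position 2.
So position 2 is Freya.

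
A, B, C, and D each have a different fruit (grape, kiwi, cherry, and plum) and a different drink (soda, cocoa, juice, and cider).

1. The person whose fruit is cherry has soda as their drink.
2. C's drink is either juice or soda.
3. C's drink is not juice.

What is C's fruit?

cherry

With clues 1–3, grape, kiwi, and plum are impossible for C's fruit.
That leaves cherry.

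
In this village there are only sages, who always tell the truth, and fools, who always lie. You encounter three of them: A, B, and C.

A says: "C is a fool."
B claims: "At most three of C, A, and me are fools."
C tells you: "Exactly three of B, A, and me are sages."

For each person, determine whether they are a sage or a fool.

Regardless of anyone's role, B's statement is true, so B is a sage.
Consider A. Suppose A is a fool.
Then no assignment of the remaining roles makes every statement match its speaker's type — contradiction.
So A is a sage.
Consider C. Suppose C is a sage.
Then A's statement comes out false, contradicting A being a sage.
So C is a fool.

A: sage, B: sage, C: fool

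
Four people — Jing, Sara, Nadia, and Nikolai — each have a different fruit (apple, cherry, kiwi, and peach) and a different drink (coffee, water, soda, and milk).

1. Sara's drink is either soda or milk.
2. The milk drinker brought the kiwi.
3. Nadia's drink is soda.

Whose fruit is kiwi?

With clues 1–3, Jing, Nadia, and Nikolai are impossible for the one with fruit kiwi.
That leaves Sara.

Sara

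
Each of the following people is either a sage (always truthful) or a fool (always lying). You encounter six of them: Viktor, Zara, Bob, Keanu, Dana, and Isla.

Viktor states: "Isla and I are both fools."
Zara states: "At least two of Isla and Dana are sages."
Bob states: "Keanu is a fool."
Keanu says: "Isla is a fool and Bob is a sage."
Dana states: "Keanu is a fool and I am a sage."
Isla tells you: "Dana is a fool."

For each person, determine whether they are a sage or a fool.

Consider Viktor. Suppose Viktor is a sage.
Then Viktor's own statement would have to be true, but it can't be — contradiction.
So Viktor is a fool.
Consider Zara. Suppose Zara is a sage.
Then no assignment of the remaining roles makes every statement match its speaker's type — contradiction.
So Zara is a fool.
Consider Bob. Suppose Bob is a fool.
Then no assignment of the remaining roles makes every statement match its speaker's type — contradiction.
So Bob is a sage.
Consider Keanu. Suppose Keanu is a sage.
Then Bob's statement comes out false, contradicting Bob being a sage.
So Keanu is a fool.
Consider Dana. Suppose Dana is a sage.
Then no assignment of the remaining roles makes every statement match its speaker's type — contradiction.
So Dana is a fool.
With that fixed, Isla's statement is true, so Isla is a sage.

Viktor: fool, Zara: fool, Bob: sage, Keanu: fool, Dana: fool, Isla: sage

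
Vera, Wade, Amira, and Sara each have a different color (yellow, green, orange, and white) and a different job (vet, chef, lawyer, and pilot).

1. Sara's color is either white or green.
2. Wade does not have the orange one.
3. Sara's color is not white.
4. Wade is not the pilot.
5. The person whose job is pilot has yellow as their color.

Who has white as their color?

With clues 1–3, Sara is impossible for the one with color white.
With clues 1–5, Amira and Vera are impossible for the one with color white.
That leaves Wade.

Wade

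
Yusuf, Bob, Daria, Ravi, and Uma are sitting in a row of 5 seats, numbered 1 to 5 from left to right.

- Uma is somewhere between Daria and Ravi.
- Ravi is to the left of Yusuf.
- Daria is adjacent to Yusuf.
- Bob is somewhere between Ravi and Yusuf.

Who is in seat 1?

With clue 1, Uma is ruled out for seat 1.
With clues 1–2, Yusuf is ruled out for seat 1.
With clues 1–3, Daria is ruled out for seat 1.
With clues 1–4, Bob is ruled out for seat 1.
So seat 1 is Ravi.

Ravi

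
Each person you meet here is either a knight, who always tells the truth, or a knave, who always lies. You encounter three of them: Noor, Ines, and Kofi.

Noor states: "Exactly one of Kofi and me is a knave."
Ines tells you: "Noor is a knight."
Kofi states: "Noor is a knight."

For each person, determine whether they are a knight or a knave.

Consider Noor. Suppose Noor is a knight.
Then no assignment of the remaining roles makes every statement match its speaker's type — contradiction.
So Noor is a knave.
With that fixed, Ines's statement is false, so Ines is a knave.
With that fixed, Kofi's statement is false, so Kofi is a knave.

Noor: knave, Ines: knave, Kofi: knave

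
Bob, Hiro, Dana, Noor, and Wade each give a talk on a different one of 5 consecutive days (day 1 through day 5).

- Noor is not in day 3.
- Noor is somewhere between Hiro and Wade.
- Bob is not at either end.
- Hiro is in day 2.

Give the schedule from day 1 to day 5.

Dana, Hiro, Bob, Noor, Wade

From clue 1: Noor is in {1,2,4,5}.
From clues 1–2: Noor is in {2,4}.
From clues 1–4: Dana → day 1, Hiro → day 2, Bob → day 3, Noor → day 4, Wade → day 5.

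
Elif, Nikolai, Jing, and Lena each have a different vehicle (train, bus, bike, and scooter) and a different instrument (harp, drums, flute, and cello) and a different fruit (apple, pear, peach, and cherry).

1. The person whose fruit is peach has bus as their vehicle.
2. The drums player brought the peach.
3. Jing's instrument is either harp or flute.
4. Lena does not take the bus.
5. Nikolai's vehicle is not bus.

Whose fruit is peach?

Elif

With clues 1–3, Jing is impossible for the one with fruit peach.
With clues 1–4, Lena is impossible for the one with fruit peach.
With clues 1–5, Nikolai is impossible for the one with fruit peach.
That leaves Elif.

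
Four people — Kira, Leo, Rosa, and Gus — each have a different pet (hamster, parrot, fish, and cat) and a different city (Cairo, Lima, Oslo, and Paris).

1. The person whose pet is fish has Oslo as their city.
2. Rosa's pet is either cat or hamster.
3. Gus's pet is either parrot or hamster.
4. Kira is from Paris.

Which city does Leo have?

Oslo

With clues 1–4, Cairo, Lima, and Paris are impossible for Leo's city.
That leaves Oslo.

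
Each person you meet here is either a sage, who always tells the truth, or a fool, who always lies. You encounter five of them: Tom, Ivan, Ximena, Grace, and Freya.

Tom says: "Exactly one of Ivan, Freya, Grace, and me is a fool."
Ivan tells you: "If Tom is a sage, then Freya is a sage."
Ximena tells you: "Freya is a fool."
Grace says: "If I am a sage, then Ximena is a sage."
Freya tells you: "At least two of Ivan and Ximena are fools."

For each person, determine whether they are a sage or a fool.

Tom: fool, Ivan: sage, Ximena: sage, Grace: sage, Freya: fool

Consider Tom. Suppose Tom is a sage.
Then no assignment of the remaining roles makes every statement match its speaker's type — contradiction.
So Tom is a fool.
With that fixed, Ivan's statement is true, so Ivan is a sage.
With that fixed, Freya's statement is false, so Freya is a fool.
With that fixed, Ximena's statement is true, so Ximena is a sage.
With that fixed, Grace's statement is true, so Grace is a sage.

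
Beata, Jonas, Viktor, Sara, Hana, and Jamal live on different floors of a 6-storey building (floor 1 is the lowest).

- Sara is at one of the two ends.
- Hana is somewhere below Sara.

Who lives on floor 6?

Sara

With clues 1–2, Beata, Hana, Jamal, Jonas, and Viktor are ruled out for floor 6.
So floor 6 is Sara.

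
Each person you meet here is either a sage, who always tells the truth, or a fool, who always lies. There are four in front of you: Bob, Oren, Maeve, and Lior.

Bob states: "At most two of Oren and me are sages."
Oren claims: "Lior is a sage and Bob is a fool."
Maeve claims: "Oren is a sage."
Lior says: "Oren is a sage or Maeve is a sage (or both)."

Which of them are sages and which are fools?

Regardless of anyone's role, Bob's statement is true, so Bob is a sage.
With that fixed, Oren's statement is false, so Oren is a fool.
With that fixed, Maeve's statement is false, so Maeve is a fool.
With that fixed, Lior's statement is false, so Lior is a fool.

Bob: sage, Oren: fool, Maeve: fool, Lior: fool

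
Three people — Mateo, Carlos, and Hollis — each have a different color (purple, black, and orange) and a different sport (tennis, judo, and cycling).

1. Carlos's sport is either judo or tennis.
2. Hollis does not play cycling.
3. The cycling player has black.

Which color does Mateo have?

With clues 1–3, orange and purple are impossible for Mateo's color.
That leaves black.

black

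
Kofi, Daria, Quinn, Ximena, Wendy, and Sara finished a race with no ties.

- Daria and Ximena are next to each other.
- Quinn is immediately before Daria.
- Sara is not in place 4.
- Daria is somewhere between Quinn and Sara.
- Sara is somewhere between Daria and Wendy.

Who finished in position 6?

With clues 1–2, Daria and Quinn are ruled out for place 6.
With clues 1–4, Ximena is ruled out for place 6.
With clues 1–5, Kofi and Sara are ruled out for place 6.
So place 6 is Wendy.

Wendy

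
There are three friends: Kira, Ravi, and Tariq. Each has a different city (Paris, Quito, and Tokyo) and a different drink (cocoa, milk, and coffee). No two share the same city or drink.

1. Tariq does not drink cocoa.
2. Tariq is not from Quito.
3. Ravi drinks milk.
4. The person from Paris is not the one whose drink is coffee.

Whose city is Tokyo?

With clues 1–4, Kira and Ravi are impossible for the one with city Tokyo.
That leaves Tariq.

Tariq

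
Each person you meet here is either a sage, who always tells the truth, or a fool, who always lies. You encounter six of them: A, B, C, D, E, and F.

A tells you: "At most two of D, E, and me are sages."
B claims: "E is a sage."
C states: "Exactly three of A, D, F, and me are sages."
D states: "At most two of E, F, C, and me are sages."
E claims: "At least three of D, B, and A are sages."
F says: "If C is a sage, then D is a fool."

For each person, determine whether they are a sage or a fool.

Consider A. Suppose A is a fool.
Then A's own statement would have to be false, but it can't be — contradiction.
So A is a sage.
Consider B. Suppose B is a sage.
Then no assignment of the remaining roles makes every statement match its speaker's type — contradiction.
So B is a fool.
With that fixed, E's statement is false, so E is a fool.
Consider C. Suppose C is a fool.
Then no assignment of the remaining roles makes every statement match its speaker's type — contradiction.
So C is a sage.
Consider D. Suppose D is a fool.
Then D's own statement would have to be false, but it can't be — contradiction.
So D is a sage.
With that fixed, F's statement is false, so F is a fool.

A: sage, B: fool, C: sage, D: sage, E: fool, F: fool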